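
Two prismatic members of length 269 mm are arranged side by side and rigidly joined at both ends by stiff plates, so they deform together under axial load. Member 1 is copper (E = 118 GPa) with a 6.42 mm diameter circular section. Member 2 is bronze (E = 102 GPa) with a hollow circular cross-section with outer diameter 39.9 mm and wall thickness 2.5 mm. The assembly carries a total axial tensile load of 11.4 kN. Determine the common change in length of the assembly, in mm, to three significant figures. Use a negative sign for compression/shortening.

A_1 = 32.37 mm².
A_2 = 293.7 mm².
Equal strain + equilibrium ⇒ each member carries load in proportion to AE: A₁E₁ = 3820000 N, A₂E₂ = 29960000 N, ΣAE = 33780000 N.
δ = PL/ΣAE = 11400·269/33780000 = 0.09078 mm.

0.0908 mm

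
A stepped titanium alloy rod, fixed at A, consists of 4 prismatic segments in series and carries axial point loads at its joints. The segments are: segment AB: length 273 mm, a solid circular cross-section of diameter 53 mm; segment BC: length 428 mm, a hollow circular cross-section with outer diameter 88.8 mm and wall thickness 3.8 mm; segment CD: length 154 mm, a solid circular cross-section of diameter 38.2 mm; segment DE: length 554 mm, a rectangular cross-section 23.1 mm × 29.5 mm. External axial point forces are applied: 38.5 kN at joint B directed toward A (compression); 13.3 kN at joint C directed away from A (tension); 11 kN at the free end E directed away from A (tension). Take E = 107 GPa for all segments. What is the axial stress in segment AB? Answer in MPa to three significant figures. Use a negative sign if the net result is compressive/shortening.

-6.44 MPa

Internal axial forces (sectioning from the free end, tension +): N_DE = 11 kN, N_CD = 11 kN, N_BC = 24.3 kN, N_AB = -14.2 kN.
A_AB = 2206 mm².
σ_AB = N_AB/A_AB = -14200/2206 = -6.436 MPa.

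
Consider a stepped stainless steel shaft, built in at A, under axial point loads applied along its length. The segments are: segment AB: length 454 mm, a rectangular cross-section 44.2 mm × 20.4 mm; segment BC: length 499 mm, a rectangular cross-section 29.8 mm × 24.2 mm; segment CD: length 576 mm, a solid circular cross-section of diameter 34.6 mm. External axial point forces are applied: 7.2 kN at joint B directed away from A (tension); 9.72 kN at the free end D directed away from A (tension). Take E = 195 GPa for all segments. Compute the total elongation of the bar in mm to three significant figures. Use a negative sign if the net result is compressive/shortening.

0.109 mm

Internal axial forces (sectioning from the free end, tension +): N_CD = 9.72 kN, N_BC = 9.72 kN, N_AB = 16.92 kN.
A_AB = 901.7 mm².
A_BC = 721.2 mm².
A_CD = 940.2 mm².
δ_AB = 16920·454/(901.7·195000) = 0.04369 mm
δ_BC = 9720·499/(721.2·195000) = 0.03449 mm
δ_CD = 9720·576/(940.2·195000) = 0.03054 mm
δ = Σδ_i = 0.1087 mm.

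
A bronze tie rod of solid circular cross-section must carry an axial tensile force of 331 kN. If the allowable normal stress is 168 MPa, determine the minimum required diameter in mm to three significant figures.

Required area A ≥ P/σ_allow = 331000/168 = 1970 mm².
For a solid circular section, d ≥ √(4A/π) = 50.09 mm.

50.1 mm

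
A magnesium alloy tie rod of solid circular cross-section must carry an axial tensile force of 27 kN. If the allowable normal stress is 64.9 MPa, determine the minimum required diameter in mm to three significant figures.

Required area A ≥ P/σ_allow = 27000/64.9 = 416 mm².
For a solid circular section, d ≥ √(4A/π) = 23.02 mm.

23.0 mm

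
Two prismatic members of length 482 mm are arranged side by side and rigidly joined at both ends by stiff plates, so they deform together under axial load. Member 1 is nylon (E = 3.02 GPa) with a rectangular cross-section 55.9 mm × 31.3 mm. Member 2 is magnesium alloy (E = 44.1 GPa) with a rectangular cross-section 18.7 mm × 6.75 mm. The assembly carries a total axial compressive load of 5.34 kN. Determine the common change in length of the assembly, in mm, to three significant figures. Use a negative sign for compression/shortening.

-0.237 mm

A_1 = 1750 mm².
A_2 = 126.2 mm².
Equal strain + equilibrium ⇒ each member carries load in proportion to AE: A₁E₁ = 5284000 N, A₂E₂ = 5567000 N, ΣAE = 10850000 N.
δ = PL/ΣAE = -5340·482/10850000 = -0.2372 mm.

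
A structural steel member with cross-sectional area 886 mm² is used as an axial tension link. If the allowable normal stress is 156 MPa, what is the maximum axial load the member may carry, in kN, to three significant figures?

138 kN

P_max = σ_allow · A = 156 · 886 = 138200 N = 138.2 kN.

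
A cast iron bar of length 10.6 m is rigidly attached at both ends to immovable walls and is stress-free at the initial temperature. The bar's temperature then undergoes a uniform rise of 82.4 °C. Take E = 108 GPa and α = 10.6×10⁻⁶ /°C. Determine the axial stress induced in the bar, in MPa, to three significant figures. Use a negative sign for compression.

-94.3 MPa

Free thermal expansion αLΔT = 10.6e-6 · 10600 · 82.4 = 9.258 mm.
The walls impose strain ε = −(9.258)/10600 = -8.7344e-04; σ = Eε = 108000 · -8.7344e-04 = -94.33 MPa.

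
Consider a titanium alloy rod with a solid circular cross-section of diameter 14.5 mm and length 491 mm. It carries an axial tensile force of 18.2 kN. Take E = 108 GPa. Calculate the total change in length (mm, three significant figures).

0.501 mm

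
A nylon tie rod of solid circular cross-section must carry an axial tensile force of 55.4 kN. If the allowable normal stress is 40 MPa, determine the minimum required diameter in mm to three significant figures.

42.0 mm

Required area A ≥ P/σ_allow = 55400/40 = 1385 mm².
For a solid circular section, d ≥ √(4A/π) = 41.99 mm.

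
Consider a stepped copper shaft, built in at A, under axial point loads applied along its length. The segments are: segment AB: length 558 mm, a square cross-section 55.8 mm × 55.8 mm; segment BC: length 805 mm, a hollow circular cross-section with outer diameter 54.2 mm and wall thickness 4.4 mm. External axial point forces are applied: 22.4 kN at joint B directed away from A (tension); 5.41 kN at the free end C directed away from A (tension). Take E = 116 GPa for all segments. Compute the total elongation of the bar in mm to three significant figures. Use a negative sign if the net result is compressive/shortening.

0.0975 mm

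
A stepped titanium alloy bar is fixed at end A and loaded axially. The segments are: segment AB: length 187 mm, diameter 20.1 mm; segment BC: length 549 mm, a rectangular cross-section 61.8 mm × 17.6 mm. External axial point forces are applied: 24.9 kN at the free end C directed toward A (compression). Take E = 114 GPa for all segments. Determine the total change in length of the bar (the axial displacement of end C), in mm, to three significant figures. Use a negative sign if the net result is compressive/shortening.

-0.239 mm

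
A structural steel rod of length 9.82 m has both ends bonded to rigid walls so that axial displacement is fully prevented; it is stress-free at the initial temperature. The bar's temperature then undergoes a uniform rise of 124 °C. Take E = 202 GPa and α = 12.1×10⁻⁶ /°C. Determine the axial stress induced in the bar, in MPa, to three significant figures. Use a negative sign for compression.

Free thermal expansion αLΔT = 12.1e-6 · 9820 · 124 = 14.73 mm.
The walls impose strain ε = −(14.73)/9820 = -1.5004e-03; σ = Eε = 202000 · -1.5004e-03 = -303.1 MPa.

-303 MPa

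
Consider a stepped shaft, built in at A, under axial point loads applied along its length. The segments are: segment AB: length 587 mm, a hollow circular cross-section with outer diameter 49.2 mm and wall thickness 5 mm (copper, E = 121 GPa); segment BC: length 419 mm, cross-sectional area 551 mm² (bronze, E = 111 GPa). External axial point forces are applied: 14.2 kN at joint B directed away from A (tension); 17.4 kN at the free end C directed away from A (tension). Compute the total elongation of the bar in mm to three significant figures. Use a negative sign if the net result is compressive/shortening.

Internal axial forces (sectioning from the free end, tension +): N_BC = 17.4 kN, N_AB = 31.6 kN.
A_AB = 694.3 mm².
δ_AB = 31600·587/(694.3·121000) = 0.2208 mm
δ_BC = 17400·419/(551·111000) = 0.1192 mm
δ = Σδ_i = 0.34 mm.

0.340 mm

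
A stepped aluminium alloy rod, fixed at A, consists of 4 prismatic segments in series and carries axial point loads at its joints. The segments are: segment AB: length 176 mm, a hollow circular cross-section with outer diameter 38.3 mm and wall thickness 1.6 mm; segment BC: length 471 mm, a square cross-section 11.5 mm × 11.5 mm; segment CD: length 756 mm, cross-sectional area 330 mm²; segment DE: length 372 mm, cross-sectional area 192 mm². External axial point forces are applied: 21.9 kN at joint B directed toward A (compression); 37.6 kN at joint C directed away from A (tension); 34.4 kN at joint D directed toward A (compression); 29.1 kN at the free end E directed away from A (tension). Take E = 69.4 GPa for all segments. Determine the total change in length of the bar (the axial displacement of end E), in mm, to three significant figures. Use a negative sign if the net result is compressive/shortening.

2.44 mm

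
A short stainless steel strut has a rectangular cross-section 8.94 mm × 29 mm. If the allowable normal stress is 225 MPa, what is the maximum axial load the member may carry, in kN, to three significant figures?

58.3 kN

A = 259.3 mm².
P_max = σ_allow · A = 225 · 259.3 = 58330 N = 58.33 kN.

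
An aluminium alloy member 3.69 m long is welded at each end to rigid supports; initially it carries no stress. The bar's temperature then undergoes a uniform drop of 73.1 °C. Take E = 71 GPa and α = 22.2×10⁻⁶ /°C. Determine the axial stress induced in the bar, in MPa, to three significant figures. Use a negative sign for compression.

115 MPa

Free thermal expansion αLΔT = 22.2e-6 · 3690 · -73.1 = -5.988 mm.
The walls impose strain ε = −(-5.988)/3690 = 1.6228e-03; σ = Eε = 71000 · 1.6228e-03 = 115.2 MPa.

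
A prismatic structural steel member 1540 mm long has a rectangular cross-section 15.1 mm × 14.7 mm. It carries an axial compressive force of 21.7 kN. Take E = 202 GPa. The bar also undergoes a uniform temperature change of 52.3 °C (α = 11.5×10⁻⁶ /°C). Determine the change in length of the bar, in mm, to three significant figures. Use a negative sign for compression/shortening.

0.181 mm

A = 222 mm².
δ_mech = NL/(AE) = -21700·1540/(222·202000) = -0.7453 mm.
δ_thermal = αLΔT = 11.5e-6·1540·52.3 = 0.9262 mm.
δ = δ_mech + δ_thermal = 0.1809 mm.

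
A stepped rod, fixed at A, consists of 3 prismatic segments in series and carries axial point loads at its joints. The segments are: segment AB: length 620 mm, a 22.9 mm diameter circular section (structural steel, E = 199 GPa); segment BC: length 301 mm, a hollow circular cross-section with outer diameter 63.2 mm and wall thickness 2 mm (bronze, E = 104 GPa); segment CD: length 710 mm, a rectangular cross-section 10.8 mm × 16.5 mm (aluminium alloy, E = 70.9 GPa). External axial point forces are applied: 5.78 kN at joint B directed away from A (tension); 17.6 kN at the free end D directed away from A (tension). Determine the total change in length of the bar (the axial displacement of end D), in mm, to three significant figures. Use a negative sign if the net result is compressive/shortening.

1.30 mm

Internal axial forces (sectioning from the free end, tension +): N_CD = 17.6 kN, N_BC = 17.6 kN, N_AB = 23.38 kN.
A_AB = 411.9 mm².
A_BC = 384.5 mm².
A_CD = 178.2 mm².
δ_AB = 23380·620/(411.9·199000) = 0.1769 mm
δ_BC = 17600·301/(384.5·104000) = 0.1325 mm
δ_CD = 17600·710/(178.2·70900) = 0.989 mm
δ = Σδ_i = 1.298 mm.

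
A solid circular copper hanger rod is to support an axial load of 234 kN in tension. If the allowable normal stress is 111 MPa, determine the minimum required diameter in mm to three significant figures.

Required area A ≥ P/σ_allow = 234000/111 = 2108 mm².
For a solid circular section, d ≥ √(4A/π) = 51.81 mm.

51.8 mm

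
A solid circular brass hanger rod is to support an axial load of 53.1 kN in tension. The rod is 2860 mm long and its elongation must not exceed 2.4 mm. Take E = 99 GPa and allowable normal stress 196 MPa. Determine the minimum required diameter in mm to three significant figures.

Required area A ≥ P/σ_allow = 53100/196 = 270.9 mm².
For a solid circular section, d ≥ √(4A/π) = 18.57 mm.
Elongation limit: A ≥ PL/(Eδ_allow) = 53100·2860/(99000·2.4) = 639.2 mm² ⇒ d ≥ 28.53 mm.
The elongation limit governs.

28.5 mm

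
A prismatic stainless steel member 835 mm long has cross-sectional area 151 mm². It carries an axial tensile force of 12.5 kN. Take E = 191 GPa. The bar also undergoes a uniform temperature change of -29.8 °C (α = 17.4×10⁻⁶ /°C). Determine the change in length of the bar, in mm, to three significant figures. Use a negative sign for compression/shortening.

-0.0711 mm

δ_mech = NL/(AE) = 12500·835/(151·191000) = 0.3619 mm.
δ_thermal = αLΔT = 17.4e-6·835·-29.8 = -0.433 mm.
δ = δ_mech + δ_thermal = -0.07107 mm.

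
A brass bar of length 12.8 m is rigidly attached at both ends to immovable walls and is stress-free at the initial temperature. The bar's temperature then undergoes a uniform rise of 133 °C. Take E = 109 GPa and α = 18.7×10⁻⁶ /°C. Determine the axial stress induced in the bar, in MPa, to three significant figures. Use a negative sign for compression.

Free thermal expansion αLΔT = 18.7e-6 · 12800 · 133 = 31.83 mm.
The walls impose strain ε = −(31.83)/12800 = -2.4871e-03; σ = Eε = 109000 · -2.4871e-03 = -271.1 MPa.

-271 MPa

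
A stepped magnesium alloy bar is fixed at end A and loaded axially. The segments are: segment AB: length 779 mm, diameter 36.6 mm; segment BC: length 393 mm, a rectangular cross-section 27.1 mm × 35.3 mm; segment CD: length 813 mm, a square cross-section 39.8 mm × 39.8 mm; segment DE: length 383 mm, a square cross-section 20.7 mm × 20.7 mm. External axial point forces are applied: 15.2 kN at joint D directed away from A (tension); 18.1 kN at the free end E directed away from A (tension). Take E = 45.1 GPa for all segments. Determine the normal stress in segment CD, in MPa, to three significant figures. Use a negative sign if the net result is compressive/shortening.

Internal axial forces (sectioning from the free end, tension +): N_DE = 18.1 kN, N_CD = 33.3 kN, N_BC = 33.3 kN, N_AB = 33.3 kN.
A_CD = 1584 mm².
σ_CD = N_CD/A_CD = 33300/1584 = 21.02 MPa.

21.0 MPa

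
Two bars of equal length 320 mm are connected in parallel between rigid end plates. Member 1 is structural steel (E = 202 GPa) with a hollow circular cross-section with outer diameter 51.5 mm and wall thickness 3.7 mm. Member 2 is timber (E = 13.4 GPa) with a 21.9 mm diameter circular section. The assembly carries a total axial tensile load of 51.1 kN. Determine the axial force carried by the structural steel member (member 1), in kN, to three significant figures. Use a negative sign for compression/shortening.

48.9 kN

A_1 = 555.6 mm².
A_2 = 376.7 mm².
Equal strain + equilibrium ⇒ each member carries load in proportion to AE: A₁E₁ = 112200000 N, A₂E₂ = 5048000 N, ΣAE = 117300000 N.
F₁ = P·A₁E₁/ΣAE = 51100·112200000/117300000 = 48900 N.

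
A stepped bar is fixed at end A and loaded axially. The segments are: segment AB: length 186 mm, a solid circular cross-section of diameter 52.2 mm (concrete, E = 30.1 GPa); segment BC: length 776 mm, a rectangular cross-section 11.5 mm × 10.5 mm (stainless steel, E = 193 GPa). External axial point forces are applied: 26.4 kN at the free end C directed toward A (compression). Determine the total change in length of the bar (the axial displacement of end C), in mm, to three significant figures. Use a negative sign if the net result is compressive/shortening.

Internal axial forces (sectioning from the free end, tension +): N_BC = -26.4 kN, N_AB = -26.4 kN.
A_AB = 2140 mm².
A_BC = 120.8 mm².
δ_AB = -26400·186/(2140·30100) = -0.07623 mm
δ_BC = -26400·776/(120.8·193000) = -0.8791 mm
δ = Σδ_i = -0.9553 mm.

-0.955 mm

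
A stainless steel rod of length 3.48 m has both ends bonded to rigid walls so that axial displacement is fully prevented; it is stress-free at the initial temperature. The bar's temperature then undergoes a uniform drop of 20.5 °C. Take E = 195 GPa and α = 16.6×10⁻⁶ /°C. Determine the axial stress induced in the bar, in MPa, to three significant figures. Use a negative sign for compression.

Free thermal expansion αLΔT = 16.6e-6 · 3480 · -20.5 = -1.184 mm.
The walls impose strain ε = −(-1.184)/3480 = 3.4030e-04; σ = Eε = 195000 · 3.4030e-04 = 66.36 MPa.

66.4 MPa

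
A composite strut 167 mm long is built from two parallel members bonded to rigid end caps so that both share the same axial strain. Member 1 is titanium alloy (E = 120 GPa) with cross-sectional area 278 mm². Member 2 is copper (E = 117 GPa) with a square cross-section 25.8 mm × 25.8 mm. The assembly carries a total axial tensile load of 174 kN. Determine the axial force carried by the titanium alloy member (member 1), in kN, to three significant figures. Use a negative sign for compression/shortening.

A_2 = 665.6 mm².
Equal strain + equilibrium ⇒ each member carries load in proportion to AE: A₁E₁ = 33360000 N, A₂E₂ = 77880000 N, ΣAE = 111200000 N.
F₁ = P·A₁E₁/ΣAE = 174000·33360000/111200000 = 52180 N.

52.2 kN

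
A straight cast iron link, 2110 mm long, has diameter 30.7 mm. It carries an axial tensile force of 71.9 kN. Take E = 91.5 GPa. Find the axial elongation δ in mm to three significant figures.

A = 740.2 mm².
δ_mech = NL/(AE) = 71900·2110/(740.2·91500) = 2.24 mm.

2.24 mm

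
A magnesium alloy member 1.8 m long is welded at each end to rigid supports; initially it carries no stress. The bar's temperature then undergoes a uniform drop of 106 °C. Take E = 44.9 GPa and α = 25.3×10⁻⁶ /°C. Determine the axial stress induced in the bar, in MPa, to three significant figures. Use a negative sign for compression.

Free thermal expansion αLΔT = 25.3e-6 · 1800 · -106 = -4.827 mm.
The walls impose strain ε = −(-4.827)/1800 = 2.6818e-03; σ = Eε = 44900 · 2.6818e-03 = 120.4 MPa.

120 MPa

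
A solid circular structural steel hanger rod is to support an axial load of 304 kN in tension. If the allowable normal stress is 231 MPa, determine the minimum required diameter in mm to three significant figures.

Required area A ≥ P/σ_allow = 304000/231 = 1316 mm².
For a solid circular section, d ≥ √(4A/π) = 40.93 mm.

40.9 mm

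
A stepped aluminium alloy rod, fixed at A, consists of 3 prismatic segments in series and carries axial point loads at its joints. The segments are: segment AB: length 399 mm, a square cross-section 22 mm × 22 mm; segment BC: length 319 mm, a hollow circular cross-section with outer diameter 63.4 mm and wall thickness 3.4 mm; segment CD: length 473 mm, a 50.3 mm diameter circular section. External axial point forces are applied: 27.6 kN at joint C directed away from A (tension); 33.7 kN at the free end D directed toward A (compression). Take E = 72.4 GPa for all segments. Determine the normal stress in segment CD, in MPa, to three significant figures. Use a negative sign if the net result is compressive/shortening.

Internal axial forces (sectioning from the free end, tension +): N_CD = -33.7 kN, N_BC = -6.1 kN, N_AB = -6.1 kN.
A_CD = 1987 mm².
σ_CD = N_CD/A_CD = -33700/1987 = -16.96 MPa.

-17.0 MPa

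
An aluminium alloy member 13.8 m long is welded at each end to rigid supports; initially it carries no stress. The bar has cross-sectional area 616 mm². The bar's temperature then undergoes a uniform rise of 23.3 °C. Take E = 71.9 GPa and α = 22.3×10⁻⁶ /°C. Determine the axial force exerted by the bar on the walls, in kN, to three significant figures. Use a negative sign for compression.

Free thermal expansion αLΔT = 22.3e-6 · 13800 · 23.3 = 7.17 mm.
The walls impose strain ε = −(7.17)/13800 = -5.1959e-04; σ = Eε = 71900 · -5.1959e-04 = -37.36 MPa.
Wall reaction R = σ·A = -37.36·616 = -23010 N = -23.01 kN.

-23.0 kN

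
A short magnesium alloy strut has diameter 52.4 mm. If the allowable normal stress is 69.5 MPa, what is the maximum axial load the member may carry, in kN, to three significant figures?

A = 2157 mm².
P_max = σ_allow · A = 69.5 · 2157 = 149900 N = 149.9 kN.

150 kN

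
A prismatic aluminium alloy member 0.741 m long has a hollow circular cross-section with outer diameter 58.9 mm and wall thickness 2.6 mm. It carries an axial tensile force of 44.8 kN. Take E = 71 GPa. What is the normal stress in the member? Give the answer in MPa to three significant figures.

A = 459.9 mm².
σ = N/A = 44800/459.9 = 97.42 MPa.

97.4 MPa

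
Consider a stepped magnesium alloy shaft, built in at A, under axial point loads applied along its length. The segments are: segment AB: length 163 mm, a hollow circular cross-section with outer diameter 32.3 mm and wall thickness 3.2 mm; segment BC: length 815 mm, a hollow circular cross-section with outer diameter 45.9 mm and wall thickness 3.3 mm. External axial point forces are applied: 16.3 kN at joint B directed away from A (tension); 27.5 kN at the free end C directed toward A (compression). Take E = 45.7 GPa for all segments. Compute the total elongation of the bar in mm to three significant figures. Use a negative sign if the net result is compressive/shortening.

-1.25 mm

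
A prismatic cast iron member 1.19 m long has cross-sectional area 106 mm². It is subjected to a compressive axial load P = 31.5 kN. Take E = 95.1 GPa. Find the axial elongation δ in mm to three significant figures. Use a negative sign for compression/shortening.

-3.72 mm

δ_mech = NL/(AE) = -31500·1190/(106·95100) = -3.719 mm.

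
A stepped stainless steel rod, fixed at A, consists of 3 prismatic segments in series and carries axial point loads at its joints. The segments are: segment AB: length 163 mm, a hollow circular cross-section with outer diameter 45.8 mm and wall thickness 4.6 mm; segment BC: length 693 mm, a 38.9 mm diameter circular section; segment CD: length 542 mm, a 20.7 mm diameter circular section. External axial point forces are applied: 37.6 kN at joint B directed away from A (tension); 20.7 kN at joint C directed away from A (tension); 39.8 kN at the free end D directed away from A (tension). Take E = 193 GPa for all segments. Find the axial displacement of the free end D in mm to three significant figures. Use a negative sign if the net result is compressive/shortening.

0.654 mm

Internal axial forces (sectioning from the free end, tension +): N_CD = 39.8 kN, N_BC = 60.5 kN, N_AB = 98.1 kN.
A_AB = 595.4 mm².
A_BC = 1188 mm².
A_CD = 336.5 mm².
δ_AB = 98100·163/(595.4·193000) = 0.1392 mm
δ_BC = 60500·693/(1188·193000) = 0.1828 mm
δ_CD = 39800·542/(336.5·193000) = 0.3321 mm
δ = Σδ_i = 0.6541 mm.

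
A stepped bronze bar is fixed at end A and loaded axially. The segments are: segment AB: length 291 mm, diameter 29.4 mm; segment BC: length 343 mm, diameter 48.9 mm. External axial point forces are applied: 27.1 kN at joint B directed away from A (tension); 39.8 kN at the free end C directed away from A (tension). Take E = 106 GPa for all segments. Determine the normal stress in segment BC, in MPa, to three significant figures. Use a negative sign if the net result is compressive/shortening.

Internal axial forces (sectioning from the free end, tension +): N_BC = 39.8 kN, N_AB = 66.9 kN.
A_BC = 1878 mm².
σ_BC = N_BC/A_BC = 39800/1878 = 21.19 MPa.

21.2 MPa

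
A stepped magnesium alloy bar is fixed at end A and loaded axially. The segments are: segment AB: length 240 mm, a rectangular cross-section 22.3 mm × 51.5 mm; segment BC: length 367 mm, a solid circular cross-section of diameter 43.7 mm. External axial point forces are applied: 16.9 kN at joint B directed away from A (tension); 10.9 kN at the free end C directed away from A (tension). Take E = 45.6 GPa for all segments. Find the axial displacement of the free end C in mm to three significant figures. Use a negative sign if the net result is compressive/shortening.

0.186 mm

Internal axial forces (sectioning from the free end, tension +): N_BC = 10.9 kN, N_AB = 27.8 kN.
A_AB = 1148 mm².
A_BC = 1500 mm².
δ_AB = 27800·240/(1148·45600) = 0.1274 mm
δ_BC = 10900·367/(1500·45600) = 0.05849 mm
δ = Σδ_i = 0.1859 mm.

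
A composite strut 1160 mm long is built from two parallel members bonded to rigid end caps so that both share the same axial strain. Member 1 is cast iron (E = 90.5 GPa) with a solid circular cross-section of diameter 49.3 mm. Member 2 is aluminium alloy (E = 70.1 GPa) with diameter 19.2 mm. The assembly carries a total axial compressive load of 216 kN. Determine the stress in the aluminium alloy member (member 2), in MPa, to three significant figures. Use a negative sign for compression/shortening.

A_1 = 1909 mm².
A_2 = 289.5 mm².
Equal strain + equilibrium ⇒ each member carries load in proportion to AE: A₁E₁ = 172800000 N, A₂E₂ = 20300000 N, ΣAE = 193100000 N.
σ₂ = P·E₂/ΣAE = -216000·70100/193100000 = -78.43 MPa.

-78.4 MPa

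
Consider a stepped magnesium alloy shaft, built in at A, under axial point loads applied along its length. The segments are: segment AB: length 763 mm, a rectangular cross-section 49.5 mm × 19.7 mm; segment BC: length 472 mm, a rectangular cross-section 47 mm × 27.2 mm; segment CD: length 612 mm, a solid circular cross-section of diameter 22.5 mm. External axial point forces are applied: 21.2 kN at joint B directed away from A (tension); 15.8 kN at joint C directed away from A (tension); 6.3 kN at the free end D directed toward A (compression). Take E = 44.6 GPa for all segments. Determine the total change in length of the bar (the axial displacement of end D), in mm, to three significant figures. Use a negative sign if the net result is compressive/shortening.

0.400 mm

Internal axial forces (sectioning from the free end, tension +): N_CD = -6.3 kN, N_BC = 9.5 kN, N_AB = 30.7 kN.
A_AB = 975.1 mm².
A_BC = 1278 mm².
A_CD = 397.6 mm².
δ_AB = 30700·763/(975.1·44600) = 0.5386 mm
δ_BC = 9500·472/(1278·44600) = 0.07864 mm
δ_CD = -6300·612/(397.6·44600) = -0.2174 mm
δ = Σδ_i = 0.3998 mm.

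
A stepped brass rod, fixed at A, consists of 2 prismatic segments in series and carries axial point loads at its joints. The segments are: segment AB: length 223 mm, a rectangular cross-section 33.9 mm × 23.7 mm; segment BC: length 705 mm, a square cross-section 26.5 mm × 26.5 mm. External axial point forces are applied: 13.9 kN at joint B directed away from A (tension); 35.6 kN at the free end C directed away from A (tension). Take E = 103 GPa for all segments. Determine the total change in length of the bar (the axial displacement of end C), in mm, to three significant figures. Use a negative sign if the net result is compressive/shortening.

Internal axial forces (sectioning from the free end, tension +): N_BC = 35.6 kN, N_AB = 49.5 kN.
A_AB = 803.4 mm².
A_BC = 702.2 mm².
δ_AB = 49500·223/(803.4·103000) = 0.1334 mm
δ_BC = 35600·705/(702.2·103000) = 0.347 mm
δ = Σδ_i = 0.4804 mm.

0.480 mm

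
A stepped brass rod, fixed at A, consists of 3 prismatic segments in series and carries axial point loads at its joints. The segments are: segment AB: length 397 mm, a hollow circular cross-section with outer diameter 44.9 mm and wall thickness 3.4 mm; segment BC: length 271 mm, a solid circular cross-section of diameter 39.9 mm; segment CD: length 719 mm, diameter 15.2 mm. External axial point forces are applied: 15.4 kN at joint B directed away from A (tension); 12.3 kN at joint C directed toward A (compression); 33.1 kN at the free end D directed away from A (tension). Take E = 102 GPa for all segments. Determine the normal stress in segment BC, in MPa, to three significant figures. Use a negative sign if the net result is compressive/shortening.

16.6 MPa

Internal axial forces (sectioning from the free end, tension +): N_CD = 33.1 kN, N_BC = 20.8 kN, N_AB = 36.2 kN.
A_BC = 1250 mm².
σ_BC = N_BC/A_BC = 20800/1250 = 16.64 MPa.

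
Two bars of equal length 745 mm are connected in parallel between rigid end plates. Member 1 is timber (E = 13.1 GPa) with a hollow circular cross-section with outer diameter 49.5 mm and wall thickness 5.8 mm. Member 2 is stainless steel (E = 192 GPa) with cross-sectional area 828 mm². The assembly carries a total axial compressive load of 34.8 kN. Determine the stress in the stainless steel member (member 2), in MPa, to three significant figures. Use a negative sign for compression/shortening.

-39.4 MPa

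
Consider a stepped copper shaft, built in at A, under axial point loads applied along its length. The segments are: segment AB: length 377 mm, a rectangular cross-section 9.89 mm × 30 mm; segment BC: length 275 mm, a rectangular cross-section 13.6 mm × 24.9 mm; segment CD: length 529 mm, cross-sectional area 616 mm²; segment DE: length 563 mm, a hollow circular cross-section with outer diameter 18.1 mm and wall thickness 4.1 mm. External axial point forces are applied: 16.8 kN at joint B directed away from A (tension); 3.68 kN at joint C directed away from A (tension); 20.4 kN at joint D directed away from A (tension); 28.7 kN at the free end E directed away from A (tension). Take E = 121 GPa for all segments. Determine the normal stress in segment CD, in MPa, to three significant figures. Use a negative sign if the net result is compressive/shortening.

79.7 MPa

Internal axial forces (sectioning from the free end, tension +): N_DE = 28.7 kN, N_CD = 49.1 kN, N_BC = 52.78 kN, N_AB = 69.58 kN.
σ_CD = N_CD/A_CD = 49100/616 = 79.71 MPa.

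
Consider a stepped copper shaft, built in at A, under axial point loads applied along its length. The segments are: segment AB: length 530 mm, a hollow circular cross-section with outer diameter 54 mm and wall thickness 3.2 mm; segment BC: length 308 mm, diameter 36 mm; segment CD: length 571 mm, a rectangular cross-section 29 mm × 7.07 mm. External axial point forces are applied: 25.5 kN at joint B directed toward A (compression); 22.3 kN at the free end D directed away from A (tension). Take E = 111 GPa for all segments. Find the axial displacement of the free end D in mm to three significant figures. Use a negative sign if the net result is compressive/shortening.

0.590 mm

Internal axial forces (sectioning from the free end, tension +): N_CD = 22.3 kN, N_BC = 22.3 kN, N_AB = -3.2 kN.
A_AB = 510.7 mm².
A_BC = 1018 mm².
A_CD = 205 mm².
δ_AB = -3200·530/(510.7·111000) = -0.02992 mm
δ_BC = 22300·308/(1018·111000) = 0.06079 mm
δ_CD = 22300·571/(205·111000) = 0.5595 mm
δ = Σδ_i = 0.5904 mm.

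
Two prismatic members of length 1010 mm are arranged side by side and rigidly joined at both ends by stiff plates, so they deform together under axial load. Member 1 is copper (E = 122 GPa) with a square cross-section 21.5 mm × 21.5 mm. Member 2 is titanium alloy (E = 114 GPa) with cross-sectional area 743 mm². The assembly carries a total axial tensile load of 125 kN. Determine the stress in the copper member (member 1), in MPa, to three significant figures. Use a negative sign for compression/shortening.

108 MPa

A_1 = 462.2 mm².
Equal strain + equilibrium ⇒ each member carries load in proportion to AE: A₁E₁ = 56390000 N, A₂E₂ = 84700000 N, ΣAE = 141100000 N.
σ₁ = P·E₁/ΣAE = 125000·122000/141100000 = 108.1 MPa.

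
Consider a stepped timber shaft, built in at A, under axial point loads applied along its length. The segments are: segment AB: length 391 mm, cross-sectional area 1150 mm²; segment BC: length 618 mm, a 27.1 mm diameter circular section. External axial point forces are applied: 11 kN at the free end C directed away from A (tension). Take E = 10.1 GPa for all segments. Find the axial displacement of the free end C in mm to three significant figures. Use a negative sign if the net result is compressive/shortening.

1.54 mm

Internal axial forces (sectioning from the free end, tension +): N_BC = 11 kN, N_AB = 11 kN.
A_BC = 576.8 mm².
δ_AB = 11000·391/(1150·10100) = 0.3703 mm
δ_BC = 11000·618/(576.8·10100) = 1.167 mm
δ = Σδ_i = 1.537 mm.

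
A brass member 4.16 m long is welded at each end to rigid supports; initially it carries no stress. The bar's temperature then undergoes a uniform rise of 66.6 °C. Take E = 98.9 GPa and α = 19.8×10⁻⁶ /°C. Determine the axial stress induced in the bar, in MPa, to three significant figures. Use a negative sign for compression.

-130 MPa

Free thermal expansion αLΔT = 19.8e-6 · 4160 · 66.6 = 5.486 mm.
The walls impose strain ε = −(5.486)/4160 = -1.3187e-03; σ = Eε = 98900 · -1.3187e-03 = -130.4 MPa.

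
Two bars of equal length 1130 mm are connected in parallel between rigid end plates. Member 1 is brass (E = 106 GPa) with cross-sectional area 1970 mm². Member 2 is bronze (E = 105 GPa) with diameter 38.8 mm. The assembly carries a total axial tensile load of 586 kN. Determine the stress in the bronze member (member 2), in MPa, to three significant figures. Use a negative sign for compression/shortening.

185 MPa

A_2 = 1182 mm².
Equal strain + equilibrium ⇒ each member carries load in proportion to AE: A₁E₁ = 208800000 N, A₂E₂ = 124100000 N, ΣAE = 333000000 N.
σ₂ = P·E₂/ΣAE = 586000·105000/333000000 = 184.8 MPa.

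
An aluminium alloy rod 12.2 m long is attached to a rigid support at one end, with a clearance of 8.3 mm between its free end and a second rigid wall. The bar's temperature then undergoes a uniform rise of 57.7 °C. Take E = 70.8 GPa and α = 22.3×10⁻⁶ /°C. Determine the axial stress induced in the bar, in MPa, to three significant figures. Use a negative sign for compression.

Free thermal expansion αLΔT = 22.3e-6 · 12200 · 57.7 = 15.7 mm.
The walls engage after the gap closes; constrained expansion = 15.7 − 8.3 = 7.398 mm.
The walls impose strain ε = −(7.398)/12200 = -6.0638e-04; σ = Eε = 70800 · -6.0638e-04 = -42.93 MPa.

-42.9 MPa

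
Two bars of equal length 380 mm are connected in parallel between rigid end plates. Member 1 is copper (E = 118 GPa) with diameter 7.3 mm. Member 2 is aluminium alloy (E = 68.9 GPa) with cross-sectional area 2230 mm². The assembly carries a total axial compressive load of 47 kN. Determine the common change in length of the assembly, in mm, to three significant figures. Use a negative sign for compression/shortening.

A_1 = 41.85 mm².
Equal strain + equilibrium ⇒ each member carries load in proportion to AE: A₁E₁ = 4939000 N, A₂E₂ = 153600000 N, ΣAE = 158600000 N.
δ = PL/ΣAE = -47000·380/158600000 = -0.1126 mm.

-0.113 mm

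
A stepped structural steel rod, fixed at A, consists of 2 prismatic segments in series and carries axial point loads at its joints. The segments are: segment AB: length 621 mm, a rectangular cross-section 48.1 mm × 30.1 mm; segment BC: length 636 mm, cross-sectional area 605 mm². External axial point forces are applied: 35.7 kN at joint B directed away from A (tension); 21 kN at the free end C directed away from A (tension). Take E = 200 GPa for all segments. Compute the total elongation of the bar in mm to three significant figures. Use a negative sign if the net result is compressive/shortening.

Internal axial forces (sectioning from the free end, tension +): N_BC = 21 kN, N_AB = 56.7 kN.
A_AB = 1448 mm².
δ_AB = 56700·621/(1448·200000) = 0.1216 mm
δ_BC = 21000·636/(605·200000) = 0.1104 mm
δ = Σδ_i = 0.232 mm.

0.232 mm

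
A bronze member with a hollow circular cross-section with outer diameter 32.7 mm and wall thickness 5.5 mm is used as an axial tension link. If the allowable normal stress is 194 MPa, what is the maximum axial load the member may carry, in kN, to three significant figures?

91.2 kN

A = 470 mm².
P_max = σ_allow · A = 194 · 470 = 91180 N = 91.18 kN.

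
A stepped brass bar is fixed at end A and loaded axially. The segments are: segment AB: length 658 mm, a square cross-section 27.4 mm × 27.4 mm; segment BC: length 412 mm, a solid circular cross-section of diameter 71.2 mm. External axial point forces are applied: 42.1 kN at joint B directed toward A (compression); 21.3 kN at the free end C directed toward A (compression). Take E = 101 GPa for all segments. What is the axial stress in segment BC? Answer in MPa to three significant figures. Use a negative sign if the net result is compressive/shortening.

Internal axial forces (sectioning from the free end, tension +): N_BC = -21.3 kN, N_AB = -63.4 kN.
A_BC = 3982 mm².
σ_BC = N_BC/A_BC = -21300/3982 = -5.35 MPa.

-5.35 MPa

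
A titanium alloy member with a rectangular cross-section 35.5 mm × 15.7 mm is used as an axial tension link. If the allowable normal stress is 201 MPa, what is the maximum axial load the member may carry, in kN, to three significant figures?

112 kN

A = 557.4 mm².
P_max = σ_allow · A = 201 · 557.4 = 112000 N = 112 kN.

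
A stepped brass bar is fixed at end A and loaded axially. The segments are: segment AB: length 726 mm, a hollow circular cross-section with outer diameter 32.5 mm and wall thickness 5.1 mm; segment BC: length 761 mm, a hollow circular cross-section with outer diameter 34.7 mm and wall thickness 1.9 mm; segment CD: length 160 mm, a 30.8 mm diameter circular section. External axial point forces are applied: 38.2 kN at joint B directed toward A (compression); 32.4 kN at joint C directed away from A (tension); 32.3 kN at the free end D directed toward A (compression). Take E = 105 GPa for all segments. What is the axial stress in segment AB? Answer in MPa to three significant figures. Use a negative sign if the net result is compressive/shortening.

Internal axial forces (sectioning from the free end, tension +): N_CD = -32.3 kN, N_BC = 0.1 kN, N_AB = -38.1 kN.
A_AB = 439 mm².
σ_AB = N_AB/A_AB = -38100/439 = -86.79 MPa.

-86.8 MPa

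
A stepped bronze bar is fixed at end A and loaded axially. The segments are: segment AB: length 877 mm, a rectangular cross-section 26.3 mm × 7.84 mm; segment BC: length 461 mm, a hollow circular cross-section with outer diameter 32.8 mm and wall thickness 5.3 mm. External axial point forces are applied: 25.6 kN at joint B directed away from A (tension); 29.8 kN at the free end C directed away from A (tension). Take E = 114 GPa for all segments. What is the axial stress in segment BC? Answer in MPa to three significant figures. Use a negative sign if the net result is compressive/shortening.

Internal axial forces (sectioning from the free end, tension +): N_BC = 29.8 kN, N_AB = 55.4 kN.
A_BC = 457.9 mm².
σ_BC = N_BC/A_BC = 29800/457.9 = 65.08 MPa.

65.1 MPa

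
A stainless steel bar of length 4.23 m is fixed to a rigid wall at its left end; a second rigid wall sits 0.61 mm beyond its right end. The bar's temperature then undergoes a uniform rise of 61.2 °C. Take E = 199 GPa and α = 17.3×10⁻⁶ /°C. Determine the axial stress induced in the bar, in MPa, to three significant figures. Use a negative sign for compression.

-182 MPa

Free thermal expansion αLΔT = 17.3e-6 · 4230 · 61.2 = 4.479 mm.
The walls engage after the gap closes; constrained expansion = 4.479 − 0.61 = 3.869 mm.
The walls impose strain ε = −(3.869)/4230 = -9.1455e-04; σ = Eε = 199000 · -9.1455e-04 = -182 MPa.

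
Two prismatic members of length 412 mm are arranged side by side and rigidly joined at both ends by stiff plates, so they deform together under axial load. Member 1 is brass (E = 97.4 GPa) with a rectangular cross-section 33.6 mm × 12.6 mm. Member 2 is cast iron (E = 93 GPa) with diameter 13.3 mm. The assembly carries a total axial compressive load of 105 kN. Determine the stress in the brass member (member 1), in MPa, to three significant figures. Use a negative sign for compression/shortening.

A_1 = 423.4 mm².
A_2 = 138.9 mm².
Equal strain + equilibrium ⇒ each member carries load in proportion to AE: A₁E₁ = 41240000 N, A₂E₂ = 12920000 N, ΣAE = 54160000 N.
σ₁ = P·E₁/ΣAE = -105000·97400/54160000 = -188.8 MPa.

-189 MPa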